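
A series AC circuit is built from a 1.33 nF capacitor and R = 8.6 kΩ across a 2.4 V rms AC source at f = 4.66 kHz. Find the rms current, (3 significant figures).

ω = 2πf = 29280 rad/s
X_C = 1/(ωC) = 25700 Ω
Z = 8600 − j25700 Ω
|Z| = √(8600² + 25700²) = 27100 Ω
I = V/|Z| = 2.4/27100 = 88.6 μA

88.6 μA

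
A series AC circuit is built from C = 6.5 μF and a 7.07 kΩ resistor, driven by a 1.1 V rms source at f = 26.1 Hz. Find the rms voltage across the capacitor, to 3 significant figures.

0.145 V

ω = 2πf = 164.0 rad/s
X_C = 1/(ωC) = 938 Ω
Z = 7070 − j938 Ω
|Z| = √(7070² + 938²) = 7130 Ω
I = V/|Z| = 154 μA
V_C = I·|Z_C| = 0.000154 × 938 = 0.145 V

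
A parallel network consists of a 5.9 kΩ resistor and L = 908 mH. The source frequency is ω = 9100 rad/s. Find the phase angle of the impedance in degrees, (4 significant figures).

35.53°

X_L = ωL = 8263 Ω
Parallel: admittances add. Y = 1/R + 1/(jωL)
Y = (0.0001695 − j0.0001210) S
|Y| = 0.0002083 S → |Z| = 1/|Y| = 4802 Ω, ∠Z = −∠Y = 35.53°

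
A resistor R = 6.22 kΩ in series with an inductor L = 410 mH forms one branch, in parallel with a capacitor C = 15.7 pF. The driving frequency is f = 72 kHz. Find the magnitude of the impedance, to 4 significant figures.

ω = 2πf = 452400 rad/s
X_L = ωL = 185500 Ω
X_C = 1/(ωC) = 140800 Ω
Branch 1 (R+jX_L): Z₁ = 6220 + j185500 Ω, |Z₁| = 185600 Ω
Branch 2 (−jX_C): Z₂ = −j140800 Ω
Parallel: Z = Z₁Z₂/(Z₁+Z₂), |Z| = 579200 Ω, ∠Z = -84.00°

579200 Ω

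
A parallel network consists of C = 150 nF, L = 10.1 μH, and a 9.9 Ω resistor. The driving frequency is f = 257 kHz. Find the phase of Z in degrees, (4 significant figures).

-60.82°

ω = 2πf = 1.615e+06 rad/s
X_L = ωL = 16.31 Ω
X_C = 1/(ωC) = 4.129 Ω
Parallel: admittances add. Y = 1/R + 1/(jωL) + jωC
Y = (0.1010 + j0.1809) S
|Y| = 0.2072 S → |Z| = 1/|Y| = 4.826 Ω, ∠Z = −∠Y = -60.82°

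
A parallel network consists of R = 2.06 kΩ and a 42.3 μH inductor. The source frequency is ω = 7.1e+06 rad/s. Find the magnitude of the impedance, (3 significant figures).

297 Ω

X_L = ωL = 300 Ω
Parallel: admittances add. Y = 1/R + 1/(jωL)
Y = (0.000485 − j0.00333) S
|Y| = 0.00336 S → |Z| = 1/|Y| = 297 Ω, ∠Z = −∠Y = 81.7°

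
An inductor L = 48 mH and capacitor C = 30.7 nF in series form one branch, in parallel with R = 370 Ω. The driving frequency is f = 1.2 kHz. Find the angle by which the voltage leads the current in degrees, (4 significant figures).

-5.340°

ω = 2πf = 7540 rad/s
X_L = ωL = 361.9 Ω
X_C = 1/(ωC) = 4320 Ω
Branch 1: Z₁ = R = 370.0 Ω
Branch 2 (series LC): Z₂ = j(X_L − X_C) = −j3958 Ω
Parallel: Z = Z₁Z₂/(Z₁+Z₂), |Z| = 368.4 Ω, ∠Z = -5.340°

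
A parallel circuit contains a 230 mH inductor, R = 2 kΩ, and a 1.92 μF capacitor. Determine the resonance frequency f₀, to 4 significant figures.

ω₀ = 1/√(LC) = 1/√(0.23 × 1.92e-06) = 1505 rad/s
f₀ = ω₀/(2π) = 239.5 Hz

239.5 Hz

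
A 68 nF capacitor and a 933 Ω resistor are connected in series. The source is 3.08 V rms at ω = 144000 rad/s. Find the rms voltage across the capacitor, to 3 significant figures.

0.335 V

X_C = 1/(ωC) = 102 Ω
Z = 933 − j102 Ω
|Z| = √(933² + 102²) = 939 Ω
I = V/|Z| = 3.28 mA
V_C = I·|Z_C| = 0.00328 × 102 = 0.335 V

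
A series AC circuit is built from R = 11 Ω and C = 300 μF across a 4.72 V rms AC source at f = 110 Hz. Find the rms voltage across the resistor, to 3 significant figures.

4.32 V

ω = 2πf = 691.2 rad/s
X_C = 1/(ωC) = 4.82 Ω
Z = 11.0 − j4.82 Ω
|Z| = √(11.0² + 4.82²) = 12.0 Ω
I = V/|Z| = 393 mA
V_R = I·|Z_R| = 0.393 × 11.0 = 4.32 V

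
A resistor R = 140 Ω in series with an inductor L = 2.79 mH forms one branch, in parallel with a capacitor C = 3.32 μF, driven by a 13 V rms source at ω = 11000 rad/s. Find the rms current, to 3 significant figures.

X_L = ωL = 30.7 Ω
X_C = 1/(ωC) = 27.4 Ω
Branch 1 (R+jX_L): Z₁ = 140 + j30.7 Ω, |Z₁| = 143 Ω
Branch 2 (−jX_C): Z₂ = −j27.4 Ω
Parallel: Z = Z₁Z₂/(Z₁+Z₂), |Z| = 28.0 Ω, ∠Z = -79.0°
I = V/|Z| = 13/28.0 = 464 mA

464 mA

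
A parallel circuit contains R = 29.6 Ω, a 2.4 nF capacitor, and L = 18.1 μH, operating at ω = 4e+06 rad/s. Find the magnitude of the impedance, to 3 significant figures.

29.4 Ω

X_L = ωL = 72.4 Ω
X_C = 1/(ωC) = 104 Ω
Parallel: admittances add. Y = 1/R + 1/(jωL) + jωC
Y = (0.0338 − j0.00421) S
|Y| = 0.0340 S → |Z| = 1/|Y| = 29.4 Ω, ∠Z = −∠Y = 7.11°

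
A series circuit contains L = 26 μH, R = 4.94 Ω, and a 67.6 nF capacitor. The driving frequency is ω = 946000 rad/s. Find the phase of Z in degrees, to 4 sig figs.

61.13°

X_L = ωL = 24.60 Ω
X_C = 1/(ωC) = 15.64 Ω
Net reactance X = X_L − X_C = 8.959 Ω
Z = 4.940 + j8.959 Ω
|Z| = √(4.940² + 8.959²) = 10.23 Ω
∠Z = arctan(8.959/4.940) = 61.13°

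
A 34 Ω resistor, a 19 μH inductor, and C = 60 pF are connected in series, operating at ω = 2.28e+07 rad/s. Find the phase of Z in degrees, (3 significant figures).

-83.5°

X_L = ωL = 433 Ω
X_C = 1/(ωC) = 731 Ω
Net reactance X = X_L − X_C = -298 Ω
Z = 34.0 − j298 Ω
|Z| = √(34.0² + 298²) = 300 Ω
∠Z = arctan(-298/34.0) = -83.5°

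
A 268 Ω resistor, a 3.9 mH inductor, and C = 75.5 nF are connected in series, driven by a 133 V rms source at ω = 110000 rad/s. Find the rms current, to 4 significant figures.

X_L = ωL = 429.0 Ω
X_C = 1/(ωC) = 120.4 Ω
Net reactance X = X_L − X_C = 308.6 Ω
Z = 268.0 + j308.6 Ω
|Z| = √(268.0² + 308.6²) = 408.7 Ω
I = V/|Z| = 133/408.7 = 325.4 mA

325.4 mA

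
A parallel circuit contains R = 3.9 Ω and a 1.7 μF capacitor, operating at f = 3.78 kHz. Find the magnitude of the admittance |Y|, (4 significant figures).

ω = 2πf = 23750 rad/s
X_C = 1/(ωC) = 24.77 Ω
Parallel: admittances add. Y = 1/R + jωC
Y = (0.2564 + j0.04038) S
|Y| = 0.2596 S → |Z| = 1/|Y| = 3.853 Ω, ∠Z = −∠Y = -8.949°

259.6 mS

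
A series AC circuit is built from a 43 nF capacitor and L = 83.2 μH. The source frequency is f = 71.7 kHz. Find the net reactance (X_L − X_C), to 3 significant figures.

ω = 2πf = 450500 rad/s
X_L = ωL = 37.5 Ω
X_C = 1/(ωC) = 51.6 Ω
X = 37.5 − 51.6 = -14.1 Ω

-14.1 Ω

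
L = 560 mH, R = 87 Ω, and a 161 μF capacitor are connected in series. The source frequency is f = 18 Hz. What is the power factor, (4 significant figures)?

0.9954

ω = 2πf = 113.1 rad/s
X_L = ωL = 63.33 Ω
X_C = 1/(ωC) = 54.92 Ω
Net reactance X = X_L − X_C = 8.416 Ω
Z = 87.00 + j8.416 Ω
|Z| = √(87.00² + 8.416²) = 87.41 Ω
∠Z = arctan(8.416/87.00) = 5.525°
cos φ = cos(5.525°) = 0.9954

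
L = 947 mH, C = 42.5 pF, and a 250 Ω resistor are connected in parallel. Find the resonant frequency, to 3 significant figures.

ω₀ = 1/√(LC) = 1/√(0.947 × 4.25e-11) = 157600 rad/s
f₀ = ω₀/(2π) = 25.1 kHz

25.1 kHz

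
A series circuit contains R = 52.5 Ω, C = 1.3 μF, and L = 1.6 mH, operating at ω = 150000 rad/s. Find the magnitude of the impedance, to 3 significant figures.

241 Ω

X_L = ωL = 240 Ω
X_C = 1/(ωC) = 5.13 Ω
Net reactance X = X_L − X_C = 235 Ω
Z = 52.5 + j235 Ω
|Z| = √(52.5² + 235²) = 241 Ω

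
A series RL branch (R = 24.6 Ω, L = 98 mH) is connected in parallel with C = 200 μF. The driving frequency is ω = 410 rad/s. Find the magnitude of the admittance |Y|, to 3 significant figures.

X_L = ωL = 40.2 Ω
X_C = 1/(ωC) = 12.2 Ω
Branch 1 (R+jX_L): Z₁ = 24.6 + j40.2 Ω, |Z₁| = 47.1 Ω
Branch 2 (−jX_C): Z₂ = −j12.2 Ω
Parallel: Z = Z₁Z₂/(Z₁+Z₂), |Z| = 15.4 Ω, ∠Z = -80.2°
|Y| = 1/|Z| = 64.9 mS

64.9 mS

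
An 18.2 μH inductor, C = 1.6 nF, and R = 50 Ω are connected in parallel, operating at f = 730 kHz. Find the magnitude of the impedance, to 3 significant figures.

48.7 Ω

ω = 2πf = 4.587e+06 rad/s
X_L = ωL = 83.5 Ω
X_C = 1/(ωC) = 136 Ω
Parallel: admittances add. Y = 1/R + 1/(jωL) + jωC
Y = (0.0200 − j0.00464) S
|Y| = 0.0205 S → |Z| = 1/|Y| = 48.7 Ω, ∠Z = −∠Y = 13.1°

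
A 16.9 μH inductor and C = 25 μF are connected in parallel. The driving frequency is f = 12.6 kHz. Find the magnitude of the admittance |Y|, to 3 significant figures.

ω = 2πf = 79170 rad/s
X_L = ωL = 1.34 Ω
X_C = 1/(ωC) = 0.505 Ω
Parallel: admittances add. Y = 1/(jωL) + jωC
Y = (0 + j1.23) S
|Y| = 1.23 S → |Z| = 1/|Y| = 0.812 Ω, ∠Z = −∠Y = -90.0°

1.23 S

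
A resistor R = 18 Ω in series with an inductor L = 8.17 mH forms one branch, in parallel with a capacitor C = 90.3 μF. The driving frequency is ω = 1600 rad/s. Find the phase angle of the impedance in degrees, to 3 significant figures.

-72.9°

X_L = ωL = 13.1 Ω
X_C = 1/(ωC) = 6.92 Ω
Branch 1 (R+jX_L): Z₁ = 18.0 + j13.1 Ω, |Z₁| = 22.2 Ω
Branch 2 (−jX_C): Z₂ = −j6.92 Ω
Parallel: Z = Z₁Z₂/(Z₁+Z₂), |Z| = 8.09 Ω, ∠Z = -72.9°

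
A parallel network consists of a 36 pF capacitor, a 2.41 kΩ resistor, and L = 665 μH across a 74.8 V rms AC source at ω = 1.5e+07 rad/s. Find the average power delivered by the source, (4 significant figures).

2.322 W

X_L = ωL = 9975 Ω
X_C = 1/(ωC) = 1852 Ω
Parallel: admittances add. Y = 1/R + 1/(jωL) + jωC
Y = (0.0004149 + j0.0004397) S
|Y| = 0.0006046 S → |Z| = 1/|Y| = 1654 Ω, ∠Z = −∠Y = -46.66°
I = V/|Z| = 45.22 mA
P = VI cos φ = 74.8 × 0.04522 × cos(-46.66°) = 2.322 W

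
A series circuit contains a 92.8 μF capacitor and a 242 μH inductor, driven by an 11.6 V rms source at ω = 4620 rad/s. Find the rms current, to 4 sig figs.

9.552 A

X_L = ωL = 1.118 Ω
X_C = 1/(ωC) = 2.332 Ω
Net reactance X = X_L − X_C = -1.214 Ω
Z = − j1.214 Ω
|Z| = √(0² + 1.214²) = 1.214 Ω
I = V/|Z| = 11.6/1.214 = 9.552 A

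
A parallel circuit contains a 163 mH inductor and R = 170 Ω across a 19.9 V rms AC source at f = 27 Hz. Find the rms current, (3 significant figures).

729 mA

ω = 2πf = 169.6 rad/s
X_L = ωL = 27.7 Ω
Parallel: admittances add. Y = 1/R + 1/(jωL)
Y = (0.00588 − j0.0362) S
|Y| = 0.0366 S → |Z| = 1/|Y| = 27.3 Ω, ∠Z = −∠Y = 80.8°
I = V/|Z| = 19.9/27.3 = 729 mA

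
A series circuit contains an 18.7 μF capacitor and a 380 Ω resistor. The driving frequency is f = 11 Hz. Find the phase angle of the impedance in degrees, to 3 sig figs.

-63.8°

ω = 2πf = 69.12 rad/s
X_C = 1/(ωC) = 774 Ω
Z = 380 − j774 Ω
|Z| = √(380² + 774²) = 862 Ω
∠Z = arctan(-774/380) = -63.8°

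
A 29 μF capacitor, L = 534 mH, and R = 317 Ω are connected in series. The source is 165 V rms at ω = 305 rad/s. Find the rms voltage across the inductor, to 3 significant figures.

83.7 V

X_L = ωL = 163 Ω
X_C = 1/(ωC) = 113 Ω
Net reactance X = X_L − X_C = 49.8 Ω
Z = 317 + j49.8 Ω
|Z| = √(317² + 49.8²) = 321 Ω
I = V/|Z| = 514 mA
V_L = I·|Z_L| = 0.514 × 163 = 83.7 V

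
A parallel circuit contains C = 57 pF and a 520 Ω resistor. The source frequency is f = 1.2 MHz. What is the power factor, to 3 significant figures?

ω = 2πf = 7.54e+06 rad/s
X_C = 1/(ωC) = 2330 Ω
Parallel: admittances add. Y = 1/R + jωC
Y = (0.00192 + j0.000430) S
|Y| = 0.00197 S → |Z| = 1/|Y| = 507 Ω, ∠Z = −∠Y = -12.6°
cos φ = cos(-12.6°) = 0.976

0.976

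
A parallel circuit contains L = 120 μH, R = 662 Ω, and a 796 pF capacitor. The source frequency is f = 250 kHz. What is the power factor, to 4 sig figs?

0.3491

ω = 2πf = 1.571e+06 rad/s
X_L = ωL = 188.5 Ω
X_C = 1/(ωC) = 799.8 Ω
Parallel: admittances add. Y = 1/R + 1/(jωL) + jωC
Y = (0.001511 − j0.004055) S
|Y| = 0.004327 S → |Z| = 1/|Y| = 231.1 Ω, ∠Z = −∠Y = 69.57°
cos φ = cos(69.57°) = 0.3491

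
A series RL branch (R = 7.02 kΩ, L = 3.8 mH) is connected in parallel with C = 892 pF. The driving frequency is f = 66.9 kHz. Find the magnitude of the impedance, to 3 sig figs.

ω = 2πf = 420300 rad/s
X_L = ωL = 1600 Ω
X_C = 1/(ωC) = 2670 Ω
Branch 1 (R+jX_L): Z₁ = 7020 + j1600 Ω, |Z₁| = 7200 Ω
Branch 2 (−jX_C): Z₂ = −j2670 Ω
Parallel: Z = Z₁Z₂/(Z₁+Z₂), |Z| = 2700 Ω, ∠Z = -68.5°

2700 Ω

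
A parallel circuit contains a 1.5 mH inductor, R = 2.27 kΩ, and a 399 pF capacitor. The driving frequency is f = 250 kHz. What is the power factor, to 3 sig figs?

ω = 2πf = 1.571e+06 rad/s
X_L = ωL = 2360 Ω
X_C = 1/(ωC) = 1600 Ω
Parallel: admittances add. Y = 1/R + 1/(jωL) + jωC
Y = (0.000441 + j0.000202) S
|Y| = 0.000485 S → |Z| = 1/|Y| = 2060 Ω, ∠Z = −∠Y = -24.7°
cos φ = cos(-24.7°) = 0.909

0.909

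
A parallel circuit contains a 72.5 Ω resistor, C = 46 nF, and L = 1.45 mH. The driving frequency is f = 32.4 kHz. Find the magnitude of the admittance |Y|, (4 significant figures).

ω = 2πf = 203600 rad/s
X_L = ωL = 295.2 Ω
X_C = 1/(ωC) = 106.8 Ω
Parallel: admittances add. Y = 1/R + 1/(jωL) + jωC
Y = (0.01379 + j0.005977) S
|Y| = 0.01503 S → |Z| = 1/|Y| = 66.52 Ω, ∠Z = −∠Y = -23.43°

15.03 mS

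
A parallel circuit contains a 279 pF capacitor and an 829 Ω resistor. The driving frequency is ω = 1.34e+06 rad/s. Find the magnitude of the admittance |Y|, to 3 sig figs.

1.26 mS

X_C = 1/(ωC) = 2670 Ω
Parallel: admittances add. Y = 1/R + jωC
Y = (0.00121 + j0.000374) S
|Y| = 0.00126 S → |Z| = 1/|Y| = 792 Ω, ∠Z = −∠Y = -17.2°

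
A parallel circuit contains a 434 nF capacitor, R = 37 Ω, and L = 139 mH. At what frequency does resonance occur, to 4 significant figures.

648.0 Hz

ω₀ = 1/√(LC) = 1/√(0.139 × 4.34e-07) = 4071 rad/s
f₀ = ω₀/(2π) = 648.0 Hz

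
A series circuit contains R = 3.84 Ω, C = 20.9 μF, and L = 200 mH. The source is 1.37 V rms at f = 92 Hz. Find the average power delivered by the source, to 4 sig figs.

ω = 2πf = 578.1 rad/s
X_L = ωL = 115.6 Ω
X_C = 1/(ωC) = 82.77 Ω
Net reactance X = X_L − X_C = 32.84 Ω
Z = 3.840 + j32.84 Ω
|Z| = √(3.840² + 32.84²) = 33.06 Ω
∠Z = arctan(32.84/3.840) = 83.33°
I = V/|Z| = 41.44 mA
P = VI cos φ = 1.37 × 0.04144 × cos(83.33°) = 6.594 mW

6.594 mW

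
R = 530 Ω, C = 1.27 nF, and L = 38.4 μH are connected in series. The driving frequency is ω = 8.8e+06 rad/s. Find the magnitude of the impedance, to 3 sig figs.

X_L = ωL = 338 Ω
X_C = 1/(ωC) = 89.5 Ω
Net reactance X = X_L − X_C = 248 Ω
Z = 530 + j248 Ω
|Z| = √(530² + 248²) = 585 Ω

585 Ω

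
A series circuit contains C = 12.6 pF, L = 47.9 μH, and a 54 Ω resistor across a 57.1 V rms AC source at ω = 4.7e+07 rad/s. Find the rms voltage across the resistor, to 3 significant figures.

X_L = ωL = 2250 Ω
X_C = 1/(ωC) = 1690 Ω
Net reactance X = X_L − X_C = 563 Ω
Z = 54.0 + j563 Ω
|Z| = √(54.0² + 563²) = 565 Ω
I = V/|Z| = 101 mA
V_R = I·|Z_R| = 0.101 × 54.0 = 5.45 V

5.45 V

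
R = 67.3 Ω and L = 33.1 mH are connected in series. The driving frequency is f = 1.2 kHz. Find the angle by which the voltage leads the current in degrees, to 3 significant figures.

74.9°

ω = 2πf = 7540 rad/s
X_L = ωL = 250 Ω
Z = 67.3 + j250 Ω
|Z| = √(67.3² + 250²) = 258 Ω
∠Z = arctan(250/67.3) = 74.9°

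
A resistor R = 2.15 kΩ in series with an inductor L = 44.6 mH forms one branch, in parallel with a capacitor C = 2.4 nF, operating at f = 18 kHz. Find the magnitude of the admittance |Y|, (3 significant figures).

126 μS

ω = 2πf = 113100 rad/s
X_L = ωL = 5040 Ω
X_C = 1/(ωC) = 3680 Ω
Branch 1 (R+jX_L): Z₁ = 2150 + j5040 Ω, |Z₁| = 5480 Ω
Branch 2 (−jX_C): Z₂ = −j3680 Ω
Parallel: Z = Z₁Z₂/(Z₁+Z₂), |Z| = 7940 Ω, ∠Z = -55.4°
|Y| = 1/|Z| = 126 μS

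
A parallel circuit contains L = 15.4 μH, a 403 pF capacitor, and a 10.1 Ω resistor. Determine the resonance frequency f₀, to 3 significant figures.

ω₀ = 1/√(LC) = 1/√(1.54e-05 × 4.03e-10) = 1.269e+07 rad/s
f₀ = ω₀/(2π) = 2.02 MHz

2.02 MHz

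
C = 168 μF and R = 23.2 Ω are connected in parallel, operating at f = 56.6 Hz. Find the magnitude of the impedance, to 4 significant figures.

ω = 2πf = 355.6 rad/s
X_C = 1/(ωC) = 16.74 Ω
Parallel: admittances add. Y = 1/R + jωC
Y = (0.04310 + j0.05975) S
|Y| = 0.07367 S → |Z| = 1/|Y| = 13.57 Ω, ∠Z = −∠Y = -54.19°

13.57 Ω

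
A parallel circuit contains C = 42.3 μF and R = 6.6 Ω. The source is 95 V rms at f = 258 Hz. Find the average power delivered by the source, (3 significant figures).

1.37 kW

ω = 2πf = 1621 rad/s
X_C = 1/(ωC) = 14.6 Ω
Parallel: admittances add. Y = 1/R + jωC
Y = (0.152 + j0.0686) S
|Y| = 0.166 S → |Z| = 1/|Y| = 6.01 Ω, ∠Z = −∠Y = -24.3°
I = V/|Z| = 15.8 A
P = VI cos φ = 95 × 15.8 × cos(-24.3°) = 1.37 kW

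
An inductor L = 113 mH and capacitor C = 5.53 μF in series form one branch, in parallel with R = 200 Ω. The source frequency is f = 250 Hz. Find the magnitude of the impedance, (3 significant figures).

59.5 Ω

ω = 2πf = 1571 rad/s
X_L = ωL = 177 Ω
X_C = 1/(ωC) = 115 Ω
Branch 1: Z₁ = R = 200 Ω
Branch 2 (series LC): Z₂ = j(X_L − X_C) = j62.4 Ω
Parallel: Z = Z₁Z₂/(Z₁+Z₂), |Z| = 59.5 Ω, ∠Z = 72.7°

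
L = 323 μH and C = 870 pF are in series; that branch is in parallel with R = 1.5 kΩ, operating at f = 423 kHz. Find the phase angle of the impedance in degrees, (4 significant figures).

ω = 2πf = 2.658e+06 rad/s
X_L = ωL = 858.5 Ω
X_C = 1/(ωC) = 432.5 Ω
Branch 1: Z₁ = R = 1500 Ω
Branch 2 (series LC): Z₂ = j(X_L − X_C) = j426.0 Ω
Parallel: Z = Z₁Z₂/(Z₁+Z₂), |Z| = 409.8 Ω, ∠Z = 74.15°

74.15°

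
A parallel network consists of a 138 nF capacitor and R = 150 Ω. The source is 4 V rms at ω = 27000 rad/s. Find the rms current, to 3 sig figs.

X_C = 1/(ωC) = 268 Ω
Parallel: admittances add. Y = 1/R + jωC
Y = (0.00667 + j0.00373) S
|Y| = 0.00764 S → |Z| = 1/|Y| = 131 Ω, ∠Z = −∠Y = -29.2°
I = V/|Z| = 4/131 = 30.5 mA

30.5 mA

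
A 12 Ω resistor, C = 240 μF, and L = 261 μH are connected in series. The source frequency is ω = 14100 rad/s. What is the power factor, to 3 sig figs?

0.962

X_L = ωL = 3.68 Ω
X_C = 1/(ωC) = 0.296 Ω
Net reactance X = X_L − X_C = 3.38 Ω
Z = 12.0 + j3.38 Ω
|Z| = √(12.0² + 3.38²) = 12.5 Ω
∠Z = arctan(3.38/12.0) = 15.8°
cos φ = cos(15.8°) = 0.962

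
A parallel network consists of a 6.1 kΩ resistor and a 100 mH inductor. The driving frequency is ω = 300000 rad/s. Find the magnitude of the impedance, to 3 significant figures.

5980 Ω

X_L = ωL = 30000 Ω
Parallel: admittances add. Y = 1/R + 1/(jωL)
Y = (0.000164 − j3.33e-05) S
|Y| = 0.000167 S → |Z| = 1/|Y| = 5980 Ω, ∠Z = −∠Y = 11.5°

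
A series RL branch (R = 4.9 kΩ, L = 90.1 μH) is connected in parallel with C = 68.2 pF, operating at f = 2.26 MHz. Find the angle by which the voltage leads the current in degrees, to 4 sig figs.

-78.25°

ω = 2πf = 1.42e+07 rad/s
X_L = ωL = 1279 Ω
X_C = 1/(ωC) = 1033 Ω
Branch 1 (R+jX_L): Z₁ = 4900 + j1279 Ω, |Z₁| = 5064 Ω
Branch 2 (−jX_C): Z₂ = −j1033 Ω
Parallel: Z = Z₁Z₂/(Z₁+Z₂), |Z| = 1066 Ω, ∠Z = -78.25°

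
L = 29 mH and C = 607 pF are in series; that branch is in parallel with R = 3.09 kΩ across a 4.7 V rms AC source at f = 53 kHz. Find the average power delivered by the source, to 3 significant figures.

7.15 mW

ω = 2πf = 333000 rad/s
X_L = ωL = 9660 Ω
X_C = 1/(ωC) = 4950 Ω
Branch 1: Z₁ = R = 3090 Ω
Branch 2 (series LC): Z₂ = j(X_L − X_C) = j4710 Ω
Parallel: Z = Z₁Z₂/(Z₁+Z₂), |Z| = 2580 Ω, ∠Z = 33.3°
I = V/|Z| = 1.82 mA
P = VI cos φ = 4.7 × 0.00182 × cos(33.3°) = 7.15 mW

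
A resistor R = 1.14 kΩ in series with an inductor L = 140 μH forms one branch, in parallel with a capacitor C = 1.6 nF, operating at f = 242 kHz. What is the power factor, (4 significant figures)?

0.3492

ω = 2πf = 1.521e+06 rad/s
X_L = ωL = 212.9 Ω
X_C = 1/(ωC) = 411.0 Ω
Branch 1 (R+jX_L): Z₁ = 1140 + j212.9 Ω, |Z₁| = 1160 Ω
Branch 2 (−jX_C): Z₂ = −j411.0 Ω
Parallel: Z = Z₁Z₂/(Z₁+Z₂), |Z| = 412.0 Ω, ∠Z = -69.56°
cos φ = cos(-69.56°) = 0.3492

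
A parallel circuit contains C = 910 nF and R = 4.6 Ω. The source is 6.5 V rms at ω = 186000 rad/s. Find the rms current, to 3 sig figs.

X_C = 1/(ωC) = 5.91 Ω
Parallel: admittances add. Y = 1/R + jωC
Y = (0.217 + j0.169) S
|Y| = 0.276 S → |Z| = 1/|Y| = 3.63 Ω, ∠Z = −∠Y = -37.9°
I = V/|Z| = 6.5/3.63 = 1.79 A

1.79 A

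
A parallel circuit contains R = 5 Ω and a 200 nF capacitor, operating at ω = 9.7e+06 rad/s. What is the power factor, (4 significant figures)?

X_C = 1/(ωC) = 0.5155 Ω
Parallel: admittances add. Y = 1/R + jωC
Y = (0.2000 + j1.940) S
|Y| = 1.950 S → |Z| = 1/|Y| = 0.5127 Ω, ∠Z = −∠Y = -84.11°
cos φ = cos(-84.11°) = 0.1025

0.1025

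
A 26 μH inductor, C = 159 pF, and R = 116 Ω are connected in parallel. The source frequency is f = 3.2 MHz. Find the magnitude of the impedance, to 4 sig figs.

114.7 Ω

ω = 2πf = 2.011e+07 rad/s
X_L = ωL = 522.8 Ω
X_C = 1/(ωC) = 312.8 Ω
Parallel: admittances add. Y = 1/R + 1/(jωL) + jωC
Y = (0.008621 + j0.001284) S
|Y| = 0.008716 S → |Z| = 1/|Y| = 114.7 Ω, ∠Z = −∠Y = -8.471°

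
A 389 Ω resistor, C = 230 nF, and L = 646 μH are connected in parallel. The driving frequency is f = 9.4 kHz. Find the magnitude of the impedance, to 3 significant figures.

77.6 Ω

ω = 2πf = 59060 rad/s
X_L = ωL = 38.2 Ω
X_C = 1/(ωC) = 73.6 Ω
Parallel: admittances add. Y = 1/R + 1/(jωL) + jωC
Y = (0.00257 − j0.0126) S
|Y| = 0.0129 S → |Z| = 1/|Y| = 77.6 Ω, ∠Z = −∠Y = 78.5°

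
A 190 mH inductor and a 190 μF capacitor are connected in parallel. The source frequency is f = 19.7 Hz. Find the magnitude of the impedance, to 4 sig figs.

52.62 Ω

ω = 2πf = 123.8 rad/s
X_L = ωL = 23.52 Ω
X_C = 1/(ωC) = 42.52 Ω
Parallel: admittances add. Y = 1/(jωL) + jωC
Y = (0 − j0.01900) S
|Y| = 0.01900 S → |Z| = 1/|Y| = 52.62 Ω, ∠Z = −∠Y = 90.00°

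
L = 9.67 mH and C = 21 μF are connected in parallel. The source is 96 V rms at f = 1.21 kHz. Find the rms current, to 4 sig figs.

ω = 2πf = 7603 rad/s
X_L = ωL = 73.52 Ω
X_C = 1/(ωC) = 6.263 Ω
Parallel: admittances add. Y = 1/(jωL) + jωC
Y = (0 + j0.1461) S
|Y| = 0.1461 S → |Z| = 1/|Y| = 6.847 Ω, ∠Z = −∠Y = -90.00°
I = V/|Z| = 96/6.847 = 14.02 A

14.02 A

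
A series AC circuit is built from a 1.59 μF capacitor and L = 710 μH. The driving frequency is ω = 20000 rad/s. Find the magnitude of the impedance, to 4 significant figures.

X_L = ωL = 14.20 Ω
X_C = 1/(ωC) = 31.45 Ω
Net reactance X = X_L − X_C = -17.25 Ω
Z = − j17.25 Ω
|Z| = √(0² + 17.25²) = 17.25 Ω

17.25 Ω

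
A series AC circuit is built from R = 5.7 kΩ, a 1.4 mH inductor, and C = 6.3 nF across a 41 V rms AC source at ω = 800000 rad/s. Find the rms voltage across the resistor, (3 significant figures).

40.5 V

X_L = ωL = 1120 Ω
X_C = 1/(ωC) = 198 Ω
Net reactance X = X_L − X_C = 922 Ω
Z = 5700 + j922 Ω
|Z| = √(5700² + 922²) = 5770 Ω
I = V/|Z| = 7.10 mA
V_R = I·|Z_R| = 0.00710 × 5700 = 40.5 V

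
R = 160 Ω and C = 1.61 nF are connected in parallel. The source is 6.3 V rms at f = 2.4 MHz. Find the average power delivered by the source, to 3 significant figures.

248 mW

ω = 2πf = 1.508e+07 rad/s
X_C = 1/(ωC) = 41.2 Ω
Parallel: admittances add. Y = 1/R + jωC
Y = (0.00625 + j0.0243) S
|Y| = 0.0251 S → |Z| = 1/|Y| = 39.9 Ω, ∠Z = −∠Y = -75.6°
I = V/|Z| = 158 mA
P = VI cos φ = 6.3 × 0.158 × cos(-75.6°) = 248 mW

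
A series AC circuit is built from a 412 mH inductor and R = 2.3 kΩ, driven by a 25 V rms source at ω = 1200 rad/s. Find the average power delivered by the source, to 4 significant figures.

X_L = ωL = 494.4 Ω
Z = 2300 + j494.4 Ω
|Z| = √(2300² + 494.4²) = 2353 Ω
∠Z = arctan(494.4/2300) = 12.13°
I = V/|Z| = 10.63 mA
P = VI cos φ = 25 × 0.01063 × cos(12.13°) = 259.7 mW

259.7 mW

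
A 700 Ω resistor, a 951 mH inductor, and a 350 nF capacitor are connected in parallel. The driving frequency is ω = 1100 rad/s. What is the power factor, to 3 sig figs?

0.929

X_L = ωL = 1050 Ω
X_C = 1/(ωC) = 2600 Ω
Parallel: admittances add. Y = 1/R + 1/(jωL) + jωC
Y = (0.00143 − j0.000571) S
|Y| = 0.00154 S → |Z| = 1/|Y| = 650 Ω, ∠Z = −∠Y = 21.8°
cos φ = cos(21.8°) = 0.929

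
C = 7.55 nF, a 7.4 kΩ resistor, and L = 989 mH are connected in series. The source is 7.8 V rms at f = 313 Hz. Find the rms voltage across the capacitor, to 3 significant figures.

7.98 V

ω = 2πf = 1967 rad/s
X_L = ωL = 1950 Ω
X_C = 1/(ωC) = 67300 Ω
Net reactance X = X_L − X_C = -65400 Ω
Z = 7400 − j65400 Ω
|Z| = √(7400² + 65400²) = 65800 Ω
I = V/|Z| = 119 μA
V_C = I·|Z_C| = 0.000119 × 67300 = 7.98 V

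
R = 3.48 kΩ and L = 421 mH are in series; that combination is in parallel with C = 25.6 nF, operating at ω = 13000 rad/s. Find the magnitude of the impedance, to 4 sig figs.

X_L = ωL = 5473 Ω
X_C = 1/(ωC) = 3005 Ω
Branch 1 (R+jX_L): Z₁ = 3480 + j5473 Ω, |Z₁| = 6486 Ω
Branch 2 (−jX_C): Z₂ = −j3005 Ω
Parallel: Z = Z₁Z₂/(Z₁+Z₂), |Z| = 4568 Ω, ∠Z = -67.80°

4568 Ω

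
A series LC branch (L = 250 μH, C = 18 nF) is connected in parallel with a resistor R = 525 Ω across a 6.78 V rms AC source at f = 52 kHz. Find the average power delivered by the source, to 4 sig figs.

87.56 mW

ω = 2πf = 326700 rad/s
X_L = ωL = 81.68 Ω
X_C = 1/(ωC) = 170.0 Ω
Branch 1: Z₁ = R = 525.0 Ω
Branch 2 (series LC): Z₂ = j(X_L − X_C) = −j88.36 Ω
Parallel: Z = Z₁Z₂/(Z₁+Z₂), |Z| = 87.13 Ω, ∠Z = -80.45°
I = V/|Z| = 77.81 mA
P = VI cos φ = 6.78 × 0.07781 × cos(-80.45°) = 87.56 mW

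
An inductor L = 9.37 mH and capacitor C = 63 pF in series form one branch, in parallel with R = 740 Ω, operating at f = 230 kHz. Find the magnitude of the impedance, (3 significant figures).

ω = 2πf = 1.445e+06 rad/s
X_L = ωL = 13500 Ω
X_C = 1/(ωC) = 11000 Ω
Branch 1: Z₁ = R = 740 Ω
Branch 2 (series LC): Z₂ = j(X_L − X_C) = j2560 Ω
Parallel: Z = Z₁Z₂/(Z₁+Z₂), |Z| = 711 Ω, ∠Z = 16.1°

711 Ω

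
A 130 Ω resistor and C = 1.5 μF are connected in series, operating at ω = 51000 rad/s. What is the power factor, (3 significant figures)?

X_C = 1/(ωC) = 13.1 Ω
Z = 130 − j13.1 Ω
|Z| = √(130² + 13.1²) = 131 Ω
∠Z = arctan(-13.1/130) = -5.74°
cos φ = cos(-5.74°) = 0.995

0.995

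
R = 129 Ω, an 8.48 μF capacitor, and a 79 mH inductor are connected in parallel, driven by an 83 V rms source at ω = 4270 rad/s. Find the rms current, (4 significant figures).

2.833 A

X_L = ωL = 337.3 Ω
X_C = 1/(ωC) = 27.62 Ω
Parallel: admittances add. Y = 1/R + 1/(jωL) + jωC
Y = (0.007752 + j0.03325) S
|Y| = 0.03414 S → |Z| = 1/|Y| = 29.29 Ω, ∠Z = −∠Y = -76.87°
I = V/|Z| = 83/29.29 = 2.833 A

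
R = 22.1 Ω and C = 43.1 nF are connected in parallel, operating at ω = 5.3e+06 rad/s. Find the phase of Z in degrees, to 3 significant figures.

-78.8°

X_C = 1/(ωC) = 4.38 Ω
Parallel: admittances add. Y = 1/R + jωC
Y = (0.0452 + j0.228) S
|Y| = 0.233 S → |Z| = 1/|Y| = 4.29 Ω, ∠Z = −∠Y = -78.8°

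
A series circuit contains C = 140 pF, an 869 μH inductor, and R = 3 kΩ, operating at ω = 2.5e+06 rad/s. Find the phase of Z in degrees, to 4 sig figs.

X_L = ωL = 2172 Ω
X_C = 1/(ωC) = 2857 Ω
Net reactance X = X_L − X_C = -684.6 Ω
Z = 3000 − j684.6 Ω
|Z| = √(3000² + 684.6²) = 3077 Ω
∠Z = arctan(-684.6/3000) = -12.86°

-12.86°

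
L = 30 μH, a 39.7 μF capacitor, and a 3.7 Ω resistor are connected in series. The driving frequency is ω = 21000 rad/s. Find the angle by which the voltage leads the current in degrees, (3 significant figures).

-8.75°

X_L = ωL = 0.630 Ω
X_C = 1/(ωC) = 1.20 Ω
Net reactance X = X_L − X_C = -0.569 Ω
Z = 3.70 − j0.569 Ω
|Z| = √(3.70² + 0.569²) = 3.74 Ω
∠Z = arctan(-0.569/3.70) = -8.75°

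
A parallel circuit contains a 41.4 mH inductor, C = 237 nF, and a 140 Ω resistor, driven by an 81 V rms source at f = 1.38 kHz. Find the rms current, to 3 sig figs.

ω = 2πf = 8671 rad/s
X_L = ωL = 359 Ω
X_C = 1/(ωC) = 487 Ω
Parallel: admittances add. Y = 1/R + 1/(jωL) + jωC
Y = (0.00714 − j0.000731) S
|Y| = 0.00718 S → |Z| = 1/|Y| = 139 Ω, ∠Z = −∠Y = 5.84°
I = V/|Z| = 81/139 = 582 mA

582 mA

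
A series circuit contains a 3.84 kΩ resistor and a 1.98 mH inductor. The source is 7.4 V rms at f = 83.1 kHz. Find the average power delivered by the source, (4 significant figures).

13.30 mW

ω = 2πf = 522100 rad/s
X_L = ωL = 1034 Ω
Z = 3840 + j1034 Ω
|Z| = √(3840² + 1034²) = 3977 Ω
∠Z = arctan(1034/3840) = 15.07°
I = V/|Z| = 1.861 mA
P = VI cos φ = 7.4 × 0.001861 × cos(15.07°) = 13.30 mW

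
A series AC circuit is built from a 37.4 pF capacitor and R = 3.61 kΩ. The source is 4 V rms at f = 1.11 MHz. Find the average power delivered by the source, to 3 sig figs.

2.08 mW

ω = 2πf = 6.974e+06 rad/s
X_C = 1/(ωC) = 3830 Ω
Z = 3610 − j3830 Ω
|Z| = √(3610² + 3830²) = 5270 Ω
∠Z = arctan(-3830/3610) = -46.7°
I = V/|Z| = 760 μA
P = VI cos φ = 4 × 0.000760 × cos(-46.7°) = 2.08 mW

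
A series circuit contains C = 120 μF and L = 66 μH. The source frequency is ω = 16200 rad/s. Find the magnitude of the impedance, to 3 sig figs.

0.555 Ω

X_L = ωL = 1.07 Ω
X_C = 1/(ωC) = 0.514 Ω
Net reactance X = X_L − X_C = 0.555 Ω
Z = j0.555 Ω
|Z| = √(0² + 0.555²) = 0.555 Ω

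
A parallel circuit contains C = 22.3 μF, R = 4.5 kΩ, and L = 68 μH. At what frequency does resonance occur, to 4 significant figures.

4.087 kHz

ω₀ = 1/√(LC) = 1/√(6.8e-05 × 2.23e-05) = 25680 rad/s
f₀ = ω₀/(2π) = 4.087 kHz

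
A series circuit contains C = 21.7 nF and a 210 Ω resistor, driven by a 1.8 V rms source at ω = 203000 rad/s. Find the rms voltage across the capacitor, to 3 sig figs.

X_C = 1/(ωC) = 227 Ω
Z = 210 − j227 Ω
|Z| = √(210² + 227²) = 309 Ω
I = V/|Z| = 5.82 mA
V_C = I·|Z_C| = 0.00582 × 227 = 1.32 V

1.32 V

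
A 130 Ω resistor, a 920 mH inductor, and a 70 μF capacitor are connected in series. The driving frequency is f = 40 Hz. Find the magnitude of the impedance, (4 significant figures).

217.5 Ω

ω = 2πf = 251.3 rad/s
X_L = ωL = 231.2 Ω
X_C = 1/(ωC) = 56.84 Ω
Net reactance X = X_L − X_C = 174.4 Ω
Z = 130.0 + j174.4 Ω
|Z| = √(130.0² + 174.4²) = 217.5 Ω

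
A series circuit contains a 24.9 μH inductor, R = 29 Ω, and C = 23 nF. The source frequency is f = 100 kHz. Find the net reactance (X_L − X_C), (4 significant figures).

ω = 2πf = 628300 rad/s
X_L = ωL = 15.65 Ω
X_C = 1/(ωC) = 69.20 Ω
X = 15.65 − 69.20 = -53.55 Ω

-53.55 Ω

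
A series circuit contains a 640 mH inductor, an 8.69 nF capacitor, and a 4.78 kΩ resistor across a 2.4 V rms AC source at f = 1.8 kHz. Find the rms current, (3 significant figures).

ω = 2πf = 11310 rad/s
X_L = ωL = 7240 Ω
X_C = 1/(ωC) = 10200 Ω
Net reactance X = X_L − X_C = -2940 Ω
Z = 4780 − j2940 Ω
|Z| = √(4780² + 2940²) = 5610 Ω
I = V/|Z| = 2.4/5610 = 428 μA

428 μA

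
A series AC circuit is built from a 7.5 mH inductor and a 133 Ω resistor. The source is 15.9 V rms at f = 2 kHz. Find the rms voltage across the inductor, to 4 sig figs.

ω = 2πf = 12570 rad/s
X_L = ωL = 94.25 Ω
Z = 133.0 + j94.25 Ω
|Z| = √(133.0² + 94.25²) = 163.0 Ω
I = V/|Z| = 97.54 mA
V_L = I·|Z_L| = 0.09754 × 94.25 = 9.193 V

9.193 V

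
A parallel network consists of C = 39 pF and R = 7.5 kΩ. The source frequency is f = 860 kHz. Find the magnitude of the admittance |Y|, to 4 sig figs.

249.4 μS

ω = 2πf = 5.404e+06 rad/s
X_C = 1/(ωC) = 4745 Ω
Parallel: admittances add. Y = 1/R + jωC
Y = (0.0001333 + j0.0002107) S
|Y| = 0.0002494 S → |Z| = 1/|Y| = 4010 Ω, ∠Z = −∠Y = -57.68°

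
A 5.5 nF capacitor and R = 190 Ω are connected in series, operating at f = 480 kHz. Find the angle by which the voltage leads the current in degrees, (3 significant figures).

ω = 2πf = 3.016e+06 rad/s
X_C = 1/(ωC) = 60.3 Ω
Z = 190 − j60.3 Ω
|Z| = √(190² + 60.3²) = 199 Ω
∠Z = arctan(-60.3/190) = -17.6°

-17.6°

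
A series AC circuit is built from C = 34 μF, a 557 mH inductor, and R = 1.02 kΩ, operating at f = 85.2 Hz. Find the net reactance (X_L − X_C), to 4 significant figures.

ω = 2πf = 535.3 rad/s
X_L = ωL = 298.2 Ω
X_C = 1/(ωC) = 54.94 Ω
X = 298.2 − 54.94 = 243.2 Ω

243.2 Ω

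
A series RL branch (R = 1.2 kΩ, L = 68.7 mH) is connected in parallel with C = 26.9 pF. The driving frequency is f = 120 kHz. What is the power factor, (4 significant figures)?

ω = 2πf = 754000 rad/s
X_L = ωL = 51800 Ω
X_C = 1/(ωC) = 49300 Ω
Branch 1 (R+jX_L): Z₁ = 1200 + j51800 Ω, |Z₁| = 51810 Ω
Branch 2 (−jX_C): Z₂ = −j49300 Ω
Parallel: Z = Z₁Z₂/(Z₁+Z₂), |Z| = 923000 Ω, ∠Z = -65.63°
cos φ = cos(-65.63°) = 0.4126

0.4126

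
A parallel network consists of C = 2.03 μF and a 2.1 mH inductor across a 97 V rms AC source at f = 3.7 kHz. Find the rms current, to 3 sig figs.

ω = 2πf = 23250 rad/s
X_L = ωL = 48.8 Ω
X_C = 1/(ωC) = 21.2 Ω
Parallel: admittances add. Y = 1/(jωL) + jωC
Y = (0 + j0.0267) S
|Y| = 0.0267 S → |Z| = 1/|Y| = 37.4 Ω, ∠Z = −∠Y = -90.0°
I = V/|Z| = 97/37.4 = 2.59 A

2.59 A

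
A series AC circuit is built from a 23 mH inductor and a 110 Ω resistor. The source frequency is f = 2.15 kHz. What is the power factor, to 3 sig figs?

ω = 2πf = 13510 rad/s
X_L = ωL = 311 Ω
Z = 110 + j311 Ω
|Z| = √(110² + 311²) = 330 Ω
∠Z = arctan(311/110) = 70.5°
cos φ = cos(70.5°) = 0.334

0.334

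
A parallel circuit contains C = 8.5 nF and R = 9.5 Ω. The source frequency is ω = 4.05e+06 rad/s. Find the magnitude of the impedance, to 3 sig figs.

9.03 Ω

X_C = 1/(ωC) = 29.0 Ω
Parallel: admittances add. Y = 1/R + jωC
Y = (0.105 + j0.0344) S
|Y| = 0.111 S → |Z| = 1/|Y| = 9.03 Ω, ∠Z = −∠Y = -18.1°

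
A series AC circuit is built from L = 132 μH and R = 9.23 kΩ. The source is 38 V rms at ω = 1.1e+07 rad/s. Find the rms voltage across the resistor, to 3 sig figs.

X_L = ωL = 1450 Ω
Z = 9230 + j1450 Ω
|Z| = √(9230² + 1450²) = 9340 Ω
I = V/|Z| = 4.07 mA
V_R = I·|Z_R| = 0.00407 × 9230 = 37.5 V

37.5 V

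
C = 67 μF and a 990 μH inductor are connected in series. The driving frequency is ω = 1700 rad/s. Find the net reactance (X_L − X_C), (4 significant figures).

X_L = ωL = 1.683 Ω
X_C = 1/(ωC) = 8.780 Ω
X = 1.683 − 8.780 = -7.097 Ω

-7.097 Ω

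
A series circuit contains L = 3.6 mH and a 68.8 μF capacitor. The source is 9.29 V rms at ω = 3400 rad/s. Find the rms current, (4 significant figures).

1.166 A

X_L = ωL = 12.24 Ω
X_C = 1/(ωC) = 4.275 Ω
Net reactance X = X_L − X_C = 7.965 Ω
Z = j7.965 Ω
|Z| = √(0² + 7.965²) = 7.965 Ω
I = V/|Z| = 9.29/7.965 = 1.166 A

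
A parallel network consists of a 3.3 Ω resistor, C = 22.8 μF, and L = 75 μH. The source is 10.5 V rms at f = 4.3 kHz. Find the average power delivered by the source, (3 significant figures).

ω = 2πf = 27020 rad/s
X_L = ωL = 2.03 Ω
X_C = 1/(ωC) = 1.62 Ω
Parallel: admittances add. Y = 1/R + 1/(jωL) + jωC
Y = (0.303 + j0.122) S
|Y| = 0.327 S → |Z| = 1/|Y| = 3.06 Ω, ∠Z = −∠Y = -22.0°
I = V/|Z| = 3.43 A
P = VI cos φ = 10.5 × 3.43 × cos(-22.0°) = 33.4 W

33.4 W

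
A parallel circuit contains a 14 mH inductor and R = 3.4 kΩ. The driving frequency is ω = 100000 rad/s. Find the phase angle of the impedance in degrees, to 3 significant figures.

67.6°

X_L = ωL = 1400 Ω
Parallel: admittances add. Y = 1/R + 1/(jωL)
Y = (0.000294 − j0.000714) S
|Y| = 0.000772 S → |Z| = 1/|Y| = 1290 Ω, ∠Z = −∠Y = 67.6°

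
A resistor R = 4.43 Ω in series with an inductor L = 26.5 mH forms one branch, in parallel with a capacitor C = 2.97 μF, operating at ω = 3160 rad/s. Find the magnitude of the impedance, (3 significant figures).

385 Ω

X_L = ωL = 83.7 Ω
X_C = 1/(ωC) = 107 Ω
Branch 1 (R+jX_L): Z₁ = 4.43 + j83.7 Ω, |Z₁| = 83.9 Ω
Branch 2 (−jX_C): Z₂ = −j107 Ω
Parallel: Z = Z₁Z₂/(Z₁+Z₂), |Z| = 385 Ω, ∠Z = 76.0°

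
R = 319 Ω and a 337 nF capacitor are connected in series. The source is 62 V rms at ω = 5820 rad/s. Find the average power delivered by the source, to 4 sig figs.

3.390 W

X_C = 1/(ωC) = 509.9 Ω
Z = 319.0 − j509.9 Ω
|Z| = √(319.0² + 509.9²) = 601.4 Ω
∠Z = arctan(-509.9/319.0) = -57.97°
I = V/|Z| = 103.1 mA
P = VI cos φ = 62 × 0.1031 × cos(-57.97°) = 3.390 W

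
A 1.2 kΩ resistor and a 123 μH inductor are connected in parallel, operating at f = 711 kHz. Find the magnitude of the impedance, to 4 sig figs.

ω = 2πf = 4.467e+06 rad/s
X_L = ωL = 549.5 Ω
Parallel: admittances add. Y = 1/R + 1/(jωL)
Y = (0.0008333 − j0.001820) S
|Y| = 0.002002 S → |Z| = 1/|Y| = 499.6 Ω, ∠Z = −∠Y = 65.40°

499.6 Ω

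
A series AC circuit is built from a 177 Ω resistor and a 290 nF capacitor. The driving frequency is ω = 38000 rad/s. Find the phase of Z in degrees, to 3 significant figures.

X_C = 1/(ωC) = 90.7 Ω
Z = 177 − j90.7 Ω
|Z| = √(177² + 90.7²) = 199 Ω
∠Z = arctan(-90.7/177) = -27.1°

-27.1°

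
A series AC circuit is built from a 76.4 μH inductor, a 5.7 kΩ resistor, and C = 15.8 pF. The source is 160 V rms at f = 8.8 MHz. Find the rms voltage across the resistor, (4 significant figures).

140.8 V

ω = 2πf = 5.529e+07 rad/s
X_L = ωL = 4224 Ω
X_C = 1/(ωC) = 1145 Ω
Net reactance X = X_L − X_C = 3080 Ω
Z = 5700 + j3080 Ω
|Z| = √(5700² + 3080²) = 6479 Ω
I = V/|Z| = 24.70 mA
V_R = I·|Z_R| = 0.02470 × 5700 = 140.8 V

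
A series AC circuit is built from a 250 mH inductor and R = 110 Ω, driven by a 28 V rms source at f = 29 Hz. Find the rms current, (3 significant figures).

235 mA

ω = 2πf = 182.2 rad/s
X_L = ωL = 45.6 Ω
Z = 110 + j45.6 Ω
|Z| = √(110² + 45.6²) = 119 Ω
I = V/|Z| = 28/119 = 235 mA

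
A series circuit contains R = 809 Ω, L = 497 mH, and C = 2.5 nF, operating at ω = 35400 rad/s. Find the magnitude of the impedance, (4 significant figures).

6346 Ω

X_L = ωL = 17590 Ω
X_C = 1/(ωC) = 11300 Ω
Net reactance X = X_L − X_C = 6294 Ω
Z = 809.0 + j6294 Ω
|Z| = √(809.0² + 6294²) = 6346 Ω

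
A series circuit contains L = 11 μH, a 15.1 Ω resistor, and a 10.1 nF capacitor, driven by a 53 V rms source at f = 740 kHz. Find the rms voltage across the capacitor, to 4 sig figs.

33.74 V

ω = 2πf = 4.65e+06 rad/s
X_L = ωL = 51.15 Ω
X_C = 1/(ωC) = 21.29 Ω
Net reactance X = X_L − X_C = 29.85 Ω
Z = 15.10 + j29.85 Ω
|Z| = √(15.10² + 29.85²) = 33.45 Ω
I = V/|Z| = 1.584 A
V_C = I·|Z_C| = 1.584 × 21.29 = 33.74 V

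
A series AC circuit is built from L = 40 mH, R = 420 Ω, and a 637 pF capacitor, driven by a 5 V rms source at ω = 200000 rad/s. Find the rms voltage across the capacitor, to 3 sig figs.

88.0 V

X_L = ωL = 8000 Ω
X_C = 1/(ωC) = 7850 Ω
Net reactance X = X_L − X_C = 151 Ω
Z = 420 + j151 Ω
|Z| = √(420² + 151²) = 446 Ω
I = V/|Z| = 11.2 mA
V_C = I·|Z_C| = 0.0112 × 7850 = 88.0 V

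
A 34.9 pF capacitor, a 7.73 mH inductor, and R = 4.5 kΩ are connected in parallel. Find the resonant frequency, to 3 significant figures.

ω₀ = 1/√(LC) = 1/√(0.00773 × 3.49e-11) = 1.925e+06 rad/s
f₀ = ω₀/(2π) = 306 kHz

306 kHz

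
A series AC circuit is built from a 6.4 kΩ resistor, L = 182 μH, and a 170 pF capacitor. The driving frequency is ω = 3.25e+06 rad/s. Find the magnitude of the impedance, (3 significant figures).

X_L = ωL = 592 Ω
X_C = 1/(ωC) = 1810 Ω
Net reactance X = X_L − X_C = -1220 Ω
Z = 6400 − j1220 Ω
|Z| = √(6400² + 1220²) = 6510 Ω

6510 Ω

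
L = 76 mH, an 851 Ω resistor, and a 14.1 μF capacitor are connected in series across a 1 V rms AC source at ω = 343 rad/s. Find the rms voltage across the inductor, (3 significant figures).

0.0300 V

X_L = ωL = 26.1 Ω
X_C = 1/(ωC) = 207 Ω
Net reactance X = X_L − X_C = -181 Ω
Z = 851 − j181 Ω
|Z| = √(851² + 181²) = 870 Ω
I = V/|Z| = 1.15 mA
V_L = I·|Z_L| = 0.00115 × 26.1 = 0.0300 V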